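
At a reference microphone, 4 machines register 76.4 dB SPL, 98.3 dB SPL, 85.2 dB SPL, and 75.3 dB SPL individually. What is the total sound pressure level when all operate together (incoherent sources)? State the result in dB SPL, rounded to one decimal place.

For uncorrelated sources the intensities add, so convert each level to linear form, sum, and take 10·log₁₀ of the total.
Σ 10^(L/10) = 10^(76.4/10) + 10^(98.3/10) + 10^(85.2/10) + 10^(75.3/10) = 7.169e+09.
L_total = 10·log₁₀(7.169e+09) = 98.55 dB SPL.

98.6 dB SPL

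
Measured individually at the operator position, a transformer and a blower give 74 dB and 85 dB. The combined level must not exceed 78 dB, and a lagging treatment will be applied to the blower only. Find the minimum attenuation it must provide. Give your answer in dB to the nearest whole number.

9 dB

Everything except the blower sums to 10^(74/10) = 2.512e+07 in linear terms, 74.00 dB.
The limit corresponds to 10^(78/10) = 6.310e+07; subtracting the fixed part leaves 3.798e+07 for the blower, i.e. 75.80 dB.
Required insertion loss = 85 − 75.80 = 9.20 dB.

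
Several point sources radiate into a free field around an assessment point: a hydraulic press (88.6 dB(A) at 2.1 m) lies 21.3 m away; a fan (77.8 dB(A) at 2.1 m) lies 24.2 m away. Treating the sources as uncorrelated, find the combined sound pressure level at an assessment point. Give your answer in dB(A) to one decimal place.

Apply inverse-square spreading to bring every level to the receiver, then sum 10^(L/10).
hydraulic press: 88.6 − 20·log₁₀(21.3/2.1) = 88.6 − 20.12 = 68.48 dB(A).
fan: 77.8 − 20·log₁₀(24.2/2.1) = 77.8 − 21.23 = 56.57 dB(A).
Σ 10^(L/10) = 7.495e+06 → L_total = 10·log₁₀(7.495e+06) = 68.75 dB(A).

68.7 dB(A)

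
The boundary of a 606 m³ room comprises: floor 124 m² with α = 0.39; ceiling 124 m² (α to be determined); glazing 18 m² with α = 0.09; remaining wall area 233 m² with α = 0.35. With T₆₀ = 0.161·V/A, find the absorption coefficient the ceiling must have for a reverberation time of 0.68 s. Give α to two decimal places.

0.10

A = 0.161·V/T₆₀ = 0.161·606/0.68 = 143.48 m² sabins.
Absorption from the other surfaces = 124·0.39 + 18·0.09 + 233·0.35 = 131.53 m², so the ceiling must supply 11.95 m² over 124 m².
α = 11.95/124 = 0.096.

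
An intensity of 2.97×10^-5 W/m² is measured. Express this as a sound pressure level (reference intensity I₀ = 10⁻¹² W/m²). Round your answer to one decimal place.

74.7 dB

L = 10·log₁₀(I/I₀) = 10·log₁₀(2.97×10^-5/10⁻¹²) = 10·log₁₀(2.97×10^7).
L = 10·(0.4728 + 7) = 74.73 dB.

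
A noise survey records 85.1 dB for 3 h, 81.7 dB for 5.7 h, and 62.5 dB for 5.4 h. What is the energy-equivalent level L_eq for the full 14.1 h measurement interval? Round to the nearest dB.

81 dB

Weight each interval's intensity by its duration and average over T = 14.1 h:
Σ tᵢ·10^(Lᵢ/10) = 3·10^(85.1/10) + 5.7·10^(81.7/10) + 5.4·10^(62.5/10) = 1.823e+09.
L_eq = 10·log₁₀(1.823e+09/14.1) = 81.12 dB.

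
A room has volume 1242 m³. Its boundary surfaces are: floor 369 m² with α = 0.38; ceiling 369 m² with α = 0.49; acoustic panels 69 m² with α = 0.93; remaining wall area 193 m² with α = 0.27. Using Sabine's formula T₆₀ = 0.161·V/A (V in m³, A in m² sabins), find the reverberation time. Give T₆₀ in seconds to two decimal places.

Total absorption A = 369·0.38 + 369·0.49 + 69·0.93 + 193·0.27 = 437.31 m² sabins.
T₆₀ = 0.161·V/A = 0.161·1242/437.31 = 0.457 s.

0.46 s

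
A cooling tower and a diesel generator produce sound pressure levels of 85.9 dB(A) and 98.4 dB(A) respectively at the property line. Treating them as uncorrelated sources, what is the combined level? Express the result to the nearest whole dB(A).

For uncorrelated sources the intensities add, so convert each level to linear form, sum, and take 10·log₁₀ of the total.
Σ 10^(L/10) = 10^(85.9/10) + 10^(98.4/10) = 7.307e+09.
L_total = 10·log₁₀(7.307e+09) = 98.64 dB(A).

99 dB(A)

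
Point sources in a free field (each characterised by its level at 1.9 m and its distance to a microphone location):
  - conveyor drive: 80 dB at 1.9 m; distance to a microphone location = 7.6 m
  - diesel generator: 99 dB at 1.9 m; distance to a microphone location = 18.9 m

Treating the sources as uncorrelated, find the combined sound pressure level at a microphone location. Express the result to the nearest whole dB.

Propagate each source to the receiver with L = L_ref − 20·log₁₀(r/r_ref), then add intensities.
conveyor drive: 80 − 20·log₁₀(7.6/1.9) = 80 − 12.04 = 67.96 dB.
diesel generator: 99 − 20·log₁₀(18.9/1.9) = 99 − 19.95 = 79.05 dB.
Σ 10^(L/10) = 8.653e+07 → L_total = 10·log₁₀(8.653e+07) = 79.37 dB.

79 dB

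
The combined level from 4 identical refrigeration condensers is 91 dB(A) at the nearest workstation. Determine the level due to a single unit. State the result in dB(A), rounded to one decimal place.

85.0 dB(A)

For N identical incoherent sources L_total = L₁ + 10·log₁₀ N, so L₁ = 91 − 10·log₁₀(4) = 91 − 6.021.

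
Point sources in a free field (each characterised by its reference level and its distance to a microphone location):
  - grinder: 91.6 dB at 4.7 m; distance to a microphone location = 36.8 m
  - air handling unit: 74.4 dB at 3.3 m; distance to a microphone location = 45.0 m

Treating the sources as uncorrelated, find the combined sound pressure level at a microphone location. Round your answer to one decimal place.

Propagate each source to the receiver with L = L_ref − 20·log₁₀(r/r_ref), then add intensities.
grinder: 91.6 − 20·log₁₀(36.8/4.7) = 91.6 − 17.87 = 73.73 dB.
air handling unit: 74.4 − 20·log₁₀(45.0/3.3) = 74.4 − 22.69 = 51.71 dB.
Σ 10^(L/10) = 2.373e+07 → L_total = 10·log₁₀(2.373e+07) = 73.75 dB.

73.8 dB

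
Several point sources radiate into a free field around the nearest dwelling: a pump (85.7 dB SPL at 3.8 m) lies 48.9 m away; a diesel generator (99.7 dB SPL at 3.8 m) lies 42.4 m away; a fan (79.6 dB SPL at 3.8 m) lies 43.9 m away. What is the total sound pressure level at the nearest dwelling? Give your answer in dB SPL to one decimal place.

78.9 dB SPL

Propagate each source to the receiver with L = L_ref − 20·log₁₀(r/r_ref), then add intensities.
pump: 85.7 − 20·log₁₀(48.9/3.8) = 85.7 − 22.19 = 63.51 dB SPL.
diesel generator: 99.7 − 20·log₁₀(42.4/3.8) = 99.7 − 20.95 = 78.75 dB SPL.
fan: 79.6 − 20·log₁₀(43.9/3.8) = 79.6 − 21.25 = 58.35 dB SPL.
Σ 10^(L/10) = 7.789e+07 → L_total = 10·log₁₀(7.789e+07) = 78.91 dB SPL.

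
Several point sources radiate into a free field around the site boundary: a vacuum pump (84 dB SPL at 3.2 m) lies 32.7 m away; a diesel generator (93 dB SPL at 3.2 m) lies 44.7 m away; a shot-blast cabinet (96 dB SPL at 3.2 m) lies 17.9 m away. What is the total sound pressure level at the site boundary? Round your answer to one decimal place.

Apply inverse-square spreading to bring every level to the receiver, then sum 10^(L/10).
vacuum pump: 84 − 20·log₁₀(32.7/3.2) = 84 − 20.19 = 63.81 dB SPL.
diesel generator: 93 − 20·log₁₀(44.7/3.2) = 93 − 22.90 = 70.10 dB SPL.
shot-blast cabinet: 96 − 20·log₁₀(17.9/3.2) = 96 − 14.95 = 81.05 dB SPL.
Σ 10^(L/10) = 1.399e+08 → L_total = 10·log₁₀(1.399e+08) = 81.46 dB SPL.

81.5 dB SPL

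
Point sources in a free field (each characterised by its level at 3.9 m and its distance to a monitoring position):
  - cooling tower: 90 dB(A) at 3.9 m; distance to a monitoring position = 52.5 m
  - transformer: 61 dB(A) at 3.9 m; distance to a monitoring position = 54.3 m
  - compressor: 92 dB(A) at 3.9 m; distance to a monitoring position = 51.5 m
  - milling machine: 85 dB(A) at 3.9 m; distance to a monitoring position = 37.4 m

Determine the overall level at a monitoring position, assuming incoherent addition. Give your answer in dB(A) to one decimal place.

Propagate each source to the receiver with L = L_ref − 20·log₁₀(r/r_ref), then add intensities.
cooling tower: 90 − 20·log₁₀(52.5/3.9) = 90 − 22.58 = 67.42 dB(A).
transformer: 61 − 20·log₁₀(54.3/3.9) = 61 − 22.87 = 38.13 dB(A).
compressor: 92 − 20·log₁₀(51.5/3.9) = 92 − 22.41 = 69.59 dB(A).
milling machine: 85 − 20·log₁₀(37.4/3.9) = 85 − 19.64 = 65.36 dB(A).
Σ 10^(L/10) = 1.805e+07 → L_total = 10·log₁₀(1.805e+07) = 72.57 dB(A).

72.6 dB(A)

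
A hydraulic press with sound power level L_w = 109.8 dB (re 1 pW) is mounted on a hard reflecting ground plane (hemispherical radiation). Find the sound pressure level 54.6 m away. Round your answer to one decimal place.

67.1 dB

The power spreads over a hemisphere of area 2π·r², so L_p = L_w − 10·log₁₀(2π·r²).
2π·r² = 1.873e+04 m², 10·log₁₀ of that is 42.726 dB.
L_p = 109.8 − 42.726 = 67.07 dB.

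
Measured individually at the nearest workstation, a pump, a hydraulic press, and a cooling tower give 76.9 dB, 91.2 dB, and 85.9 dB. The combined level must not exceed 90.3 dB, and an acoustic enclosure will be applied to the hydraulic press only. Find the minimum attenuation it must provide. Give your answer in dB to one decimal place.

3.2 dB

Fixed contribution from the other sources: Σ 10^(L/10) = 10^(76.9/10) + 10^(85.9/10) = 4.380e+08 (86.41 dB).
To meet 90.3 dB overall, the treated hydraulic press may contribute at most 10^(90.3/10) − 4.380e+08 = 6.335e+08, i.e. 88.02 dB.
Required insertion loss = 91.2 − 88.02 = 3.18 dB.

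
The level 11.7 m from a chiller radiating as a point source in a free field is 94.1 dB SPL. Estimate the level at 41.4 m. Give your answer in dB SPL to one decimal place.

83.1 dB SPL

Point-source attenuation: ΔL = 20·log₁₀(r₂/r₁) = 20·log₁₀(41.4/11.7) = 10.976 dB.
L₂ = 94.1 − 20·log₁₀(41.4/11.7) = 94.1 − 10.976 = 83.12 dB SPL.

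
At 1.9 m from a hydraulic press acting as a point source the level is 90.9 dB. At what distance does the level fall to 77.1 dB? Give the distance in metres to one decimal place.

9.3 m

The 13.8 dB drop corresponds to a distance ratio of 10^(13.8/20) for a point source.
r₂ = 1.9·10^((90.9−77.1)/20) = 1.9·10^(13.8/20) = 9.31 m.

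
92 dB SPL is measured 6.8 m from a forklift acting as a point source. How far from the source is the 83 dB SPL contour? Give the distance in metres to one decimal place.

For a point source L₁ − L₂ = 20·log₁₀(r₂/r₁), so r₂ = r₁·10^((L₁−L₂)/20).
r₂ = 6.8·10^((92−83)/20) = 6.8·10^(9.0/20) = 19.17 m.

19.2 m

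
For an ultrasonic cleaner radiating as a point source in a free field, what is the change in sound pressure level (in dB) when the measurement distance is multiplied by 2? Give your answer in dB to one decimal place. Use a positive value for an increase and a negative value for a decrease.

A point source loses 6 dB per doubling of distance; generally ΔL = −20·log₁₀(r₂/r₁).
ΔL = −20·log₁₀(2) = -6.02 dB.

-6.0 dB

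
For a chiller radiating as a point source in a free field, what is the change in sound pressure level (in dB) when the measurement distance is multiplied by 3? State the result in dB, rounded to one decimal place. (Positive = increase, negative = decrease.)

-9.5 dB

A point source loses 6 dB per doubling of distance; generally ΔL = −20·log₁₀(r₂/r₁).
ΔL = −20·log₁₀(3) = -9.54 dB.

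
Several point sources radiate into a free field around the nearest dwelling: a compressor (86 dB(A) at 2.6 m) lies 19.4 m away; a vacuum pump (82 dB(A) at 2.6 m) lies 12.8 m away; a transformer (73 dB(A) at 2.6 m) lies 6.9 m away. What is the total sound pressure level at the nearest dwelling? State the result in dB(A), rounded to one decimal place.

72.2 dB(A)

First find each source's level at the receiver (point-source: −20·log₁₀(r/r_ref)), then combine on an intensity basis.
compressor: 86 − 20·log₁₀(19.4/2.6) = 86 − 17.46 = 68.54 dB(A).
vacuum pump: 82 − 20·log₁₀(12.8/2.6) = 82 − 13.84 = 68.16 dB(A).
transformer: 73 − 20·log₁₀(6.9/2.6) = 73 − 8.48 = 64.52 dB(A).
Σ 10^(L/10) = 1.652e+07 → L_total = 10·log₁₀(1.652e+07) = 72.18 dB(A).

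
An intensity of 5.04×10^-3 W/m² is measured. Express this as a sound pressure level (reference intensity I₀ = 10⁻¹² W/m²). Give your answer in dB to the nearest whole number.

97 dB

I/I₀ = 5.04×10^-3/10⁻¹² = 5.04×10^9, and L = 10·log₁₀(I/I₀).
L = 10·(0.7024 + 9) = 97.02 dB.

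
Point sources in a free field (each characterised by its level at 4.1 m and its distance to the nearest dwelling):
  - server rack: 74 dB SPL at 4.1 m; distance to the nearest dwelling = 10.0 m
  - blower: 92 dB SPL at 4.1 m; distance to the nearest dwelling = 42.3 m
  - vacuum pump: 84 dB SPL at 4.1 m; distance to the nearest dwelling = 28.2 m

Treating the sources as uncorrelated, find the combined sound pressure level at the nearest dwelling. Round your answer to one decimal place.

Apply inverse-square spreading to bring every level to the receiver, then sum 10^(L/10).
server rack: 74 − 20·log₁₀(10.0/4.1) = 74 − 7.74 = 66.26 dB SPL.
blower: 92 − 20·log₁₀(42.3/4.1) = 92 − 20.27 = 71.73 dB SPL.
vacuum pump: 84 − 20·log₁₀(28.2/4.1) = 84 − 16.75 = 67.25 dB SPL.
Σ 10^(L/10) = 2.442e+07 → L_total = 10·log₁₀(2.442e+07) = 73.88 dB SPL.

73.9 dB SPL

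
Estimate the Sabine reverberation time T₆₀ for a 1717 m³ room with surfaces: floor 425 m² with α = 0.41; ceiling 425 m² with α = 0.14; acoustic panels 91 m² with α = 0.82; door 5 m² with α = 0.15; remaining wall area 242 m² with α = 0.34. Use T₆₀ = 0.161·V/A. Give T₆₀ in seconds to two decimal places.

Total absorption A = 425·0.41 + 425·0.14 + 91·0.82 + 5·0.15 + 242·0.34 = 391.40 m² sabins.
T₆₀ = 0.161·V/A = 0.161·1717/391.40 = 0.706 s.

0.71 s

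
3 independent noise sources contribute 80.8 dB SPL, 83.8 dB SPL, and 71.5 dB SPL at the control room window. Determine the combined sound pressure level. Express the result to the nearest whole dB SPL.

86 dB SPL

Incoherent sources combine by intensity addition: L_total = 10·log₁₀(Σ 10^(L_i/10)).
Σ 10^(L/10) = 10^(80.8/10) + 10^(83.8/10) + 10^(71.5/10) = 3.742e+08.
L_total = 10·log₁₀(3.742e+08) = 85.73 dB SPL.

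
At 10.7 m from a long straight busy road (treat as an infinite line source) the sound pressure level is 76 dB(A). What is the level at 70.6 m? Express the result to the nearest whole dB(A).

68 dB(A)

Cylindrical spreading from a line source gives a 10·log₁₀(r₂/r₁) drop.
L₂ = 76 − 10·log₁₀(70.6/10.7) = 76 − 8.194 = 67.81 dB(A).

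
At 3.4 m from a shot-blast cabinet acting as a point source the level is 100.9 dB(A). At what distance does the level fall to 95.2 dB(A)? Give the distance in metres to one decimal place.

6.6 m

Point-source spreading drops the level by 20·log₁₀(r₂/r₁); inverting, r₂/r₁ = 10^(ΔL/20).
r₂ = 3.4·10^((100.9−95.2)/20) = 3.4·10^(5.7/20) = 6.55 m.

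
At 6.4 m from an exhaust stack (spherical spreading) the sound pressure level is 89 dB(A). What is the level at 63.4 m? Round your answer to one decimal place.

For a point source, L₂ = L₁ − 20·log₁₀(r₂/r₁).
L₂ = 89 − 20·log₁₀(63.4/6.4) = 89 − 19.918 = 69.08 dB(A).

69.1 dB(A)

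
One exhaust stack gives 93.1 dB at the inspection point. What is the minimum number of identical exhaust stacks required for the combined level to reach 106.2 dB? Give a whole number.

The shortfall is 106.2 − 93.1 = 13.1 dB, and N units add 10·log₁₀ N, so need 10·log₁₀ N ≥ 13.1.
N ≥ 10^(13.1/10) = 20.417, so N = 21.

21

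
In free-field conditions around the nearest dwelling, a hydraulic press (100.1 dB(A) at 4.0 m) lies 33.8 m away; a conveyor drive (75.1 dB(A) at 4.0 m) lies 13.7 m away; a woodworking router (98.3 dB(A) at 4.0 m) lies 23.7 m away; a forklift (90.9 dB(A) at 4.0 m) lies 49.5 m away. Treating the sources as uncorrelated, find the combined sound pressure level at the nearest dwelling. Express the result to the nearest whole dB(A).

85 dB(A)

Propagate each source to the receiver with L = L_ref − 20·log₁₀(r/r_ref), then add intensities.
hydraulic press: 100.1 − 20·log₁₀(33.8/4.0) = 100.1 − 18.54 = 81.56 dB(A).
conveyor drive: 75.1 − 20·log₁₀(13.7/4.0) = 75.1 − 10.69 = 64.41 dB(A).
woodworking router: 98.3 − 20·log₁₀(23.7/4.0) = 98.3 − 15.45 = 82.85 dB(A).
forklift: 90.9 − 20·log₁₀(49.5/4.0) = 90.9 − 21.85 = 69.05 dB(A).
Σ 10^(L/10) = 3.467e+08 → L_total = 10·log₁₀(3.467e+08) = 85.40 dB(A).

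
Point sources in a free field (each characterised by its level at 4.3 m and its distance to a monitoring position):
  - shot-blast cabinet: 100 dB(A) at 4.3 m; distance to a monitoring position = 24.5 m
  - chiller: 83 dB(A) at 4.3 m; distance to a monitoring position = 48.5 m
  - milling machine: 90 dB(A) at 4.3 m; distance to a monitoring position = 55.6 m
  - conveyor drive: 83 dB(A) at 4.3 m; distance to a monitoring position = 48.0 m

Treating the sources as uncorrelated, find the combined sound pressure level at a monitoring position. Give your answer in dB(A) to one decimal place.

Propagate each source to the receiver with L = L_ref − 20·log₁₀(r/r_ref), then add intensities.
shot-blast cabinet: 100 − 20·log₁₀(24.5/4.3) = 100 − 15.11 = 84.89 dB(A).
chiller: 83 − 20·log₁₀(48.5/4.3) = 83 − 21.05 = 61.95 dB(A).
milling machine: 90 − 20·log₁₀(55.6/4.3) = 90 − 22.23 = 67.77 dB(A).
conveyor drive: 83 − 20·log₁₀(48.0/4.3) = 83 − 20.96 = 62.04 dB(A).
Σ 10^(L/10) = 3.172e+08 → L_total = 10·log₁₀(3.172e+08) = 85.01 dB(A).

85.0 dB(A)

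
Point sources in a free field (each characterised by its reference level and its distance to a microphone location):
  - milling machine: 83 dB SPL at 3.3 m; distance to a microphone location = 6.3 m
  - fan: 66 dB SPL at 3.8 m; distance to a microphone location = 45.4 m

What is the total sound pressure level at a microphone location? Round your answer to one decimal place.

Apply inverse-square spreading to bring every level to the receiver, then sum 10^(L/10).
milling machine: 83 − 20·log₁₀(6.3/3.3) = 83 − 5.62 = 77.38 dB SPL.
fan: 66 − 20·log₁₀(45.4/3.8) = 66 − 21.55 = 44.45 dB SPL.
Σ 10^(L/10) = 5.477e+07 → L_total = 10·log₁₀(5.477e+07) = 77.39 dB SPL.

77.4 dB SPL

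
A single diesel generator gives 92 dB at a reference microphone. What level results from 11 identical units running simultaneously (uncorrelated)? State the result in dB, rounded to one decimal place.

N identical incoherent sources raise the level by 10·log₁₀ N.
L_total = 92 + 10·log₁₀(11) = 92 + 10.414 = 102.41 dB.

102.4 dB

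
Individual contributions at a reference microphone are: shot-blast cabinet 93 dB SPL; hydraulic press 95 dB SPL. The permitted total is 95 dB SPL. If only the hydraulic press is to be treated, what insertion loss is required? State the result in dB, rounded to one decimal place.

4.3 dB

The untreated sources together contribute 10^(93/10) = 1.995e+09, i.e. 93.00 dB SPL.
To meet 95 dB SPL overall, the treated hydraulic press may contribute at most 10^(95/10) − 1.995e+09 = 1.167e+09, i.e. 90.67 dB SPL.
So the hydraulic press must be reduced from 95 to 90.67 dB SPL: IL = 4.33 dB.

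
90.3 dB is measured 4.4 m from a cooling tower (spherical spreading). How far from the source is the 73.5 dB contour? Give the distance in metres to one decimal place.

For a point source L₁ − L₂ = 20·log₁₀(r₂/r₁), so r₂ = r₁·10^((L₁−L₂)/20).
r₂ = 4.4·10^((90.3−73.5)/20) = 4.4·10^(16.8/20) = 30.44 m.

30.4 m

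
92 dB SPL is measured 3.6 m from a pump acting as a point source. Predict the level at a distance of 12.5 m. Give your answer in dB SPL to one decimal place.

81.2 dB SPL

For a point source, L₂ = L₁ − 20·log₁₀(r₂/r₁).
L₂ = 92 − 20·log₁₀(12.5/3.6) = 92 − 10.812 = 81.19 dB SPL.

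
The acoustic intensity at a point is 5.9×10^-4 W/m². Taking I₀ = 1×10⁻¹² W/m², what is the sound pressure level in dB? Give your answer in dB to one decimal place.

87.7 dB

L = 10·log₁₀(I/I₀) = 10·log₁₀(5.9×10^-4/10⁻¹²) = 10·log₁₀(5.9×10^8).
L = 10·(0.7709 + 8) = 87.71 dB.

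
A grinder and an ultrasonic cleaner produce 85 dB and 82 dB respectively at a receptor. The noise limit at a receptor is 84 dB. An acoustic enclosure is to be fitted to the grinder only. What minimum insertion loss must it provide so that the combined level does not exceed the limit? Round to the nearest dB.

5 dB

The untreated sources together contribute 10^(82/10) = 1.585e+08, i.e. 82.00 dB.
The limit corresponds to 10^(84/10) = 2.512e+08; subtracting the fixed part leaves 9.270e+07 for the grinder, i.e. 79.67 dB.
So the grinder must be reduced from 85 to 79.67 dB: IL = 5.33 dB.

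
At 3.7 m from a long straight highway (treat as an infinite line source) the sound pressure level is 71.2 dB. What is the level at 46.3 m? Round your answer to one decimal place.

60.2 dB

Cylindrical spreading from a line source gives a 10·log₁₀(r₂/r₁) drop.
L₂ = 71.2 − 10·log₁₀(46.3/3.7) = 71.2 − 10.974 = 60.23 dB.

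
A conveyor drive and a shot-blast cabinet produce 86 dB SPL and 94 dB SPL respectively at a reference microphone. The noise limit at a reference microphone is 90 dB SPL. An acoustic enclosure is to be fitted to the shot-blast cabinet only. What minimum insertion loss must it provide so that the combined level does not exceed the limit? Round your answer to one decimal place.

Fixed contribution from the other source: Σ 10^(L/10) = 10^(86/10) = 3.981e+08 (86.00 dB SPL).
The limit corresponds to 10^(90/10) = 1.000e+09; subtracting the fixed part leaves 6.019e+08 for the shot-blast cabinet, i.e. 87.80 dB SPL.
Required insertion loss = 94 − 87.80 = 6.20 dB.

6.2 dB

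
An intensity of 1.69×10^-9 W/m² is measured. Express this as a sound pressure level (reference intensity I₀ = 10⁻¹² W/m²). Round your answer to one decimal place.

32.3 dB

L = 10·log₁₀(I/I₀) = 10·log₁₀(1.69×10^-9/10⁻¹²) = 10·log₁₀(1.69×10^3).
L = 10·(0.2279 + 3) = 32.28 dB.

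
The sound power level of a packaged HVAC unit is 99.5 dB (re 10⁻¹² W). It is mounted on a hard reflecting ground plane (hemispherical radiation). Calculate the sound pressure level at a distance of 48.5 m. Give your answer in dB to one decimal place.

57.8 dB

The power spreads over a hemisphere of area 2π·r², so L_p = L_w − 10·log₁₀(2π·r²).
2π·r² = 1.478e+04 m², 10·log₁₀ of that is 41.697 dB.
L_p = 99.5 − 41.697 = 57.80 dB.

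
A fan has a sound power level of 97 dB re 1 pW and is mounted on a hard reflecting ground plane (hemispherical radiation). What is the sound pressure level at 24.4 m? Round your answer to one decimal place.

61.3 dB

Free-field hemispherical radiation: L_p = L_w − 10·log₁₀(2π·r²), r = 24.4 m.
2π·r² = 3741 m², 10·log₁₀ of that is 35.730 dB.
L_p = 97 − 35.730 = 61.27 dB.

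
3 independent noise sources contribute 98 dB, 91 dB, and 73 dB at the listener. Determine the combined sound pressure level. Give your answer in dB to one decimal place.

98.8 dB

For uncorrelated sources the intensities add, so convert each level to linear form, sum, and take 10·log₁₀ of the total.
Σ 10^(L/10) = 10^(98/10) + 10^(91/10) + 10^(73/10) = 7.588e+09.
L_total = 10·log₁₀(7.588e+09) = 98.80 dB.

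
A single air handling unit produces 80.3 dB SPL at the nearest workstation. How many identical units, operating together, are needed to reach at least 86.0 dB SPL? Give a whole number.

4

N identical sources give L₁ + 10·log₁₀ N, so require 10·log₁₀ N ≥ 86.0 − 80.3 = 5.7 dB.
N ≥ 10^(5.7/10) = 3.715, so N = 4.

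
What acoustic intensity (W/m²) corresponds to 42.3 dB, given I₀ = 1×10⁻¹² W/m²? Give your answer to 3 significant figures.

1.70e-08 W/m²

L = 10·log₁₀(I/I₀) ⇒ I = I₀·10^(L/10) = 10⁻¹² × 10^4.23.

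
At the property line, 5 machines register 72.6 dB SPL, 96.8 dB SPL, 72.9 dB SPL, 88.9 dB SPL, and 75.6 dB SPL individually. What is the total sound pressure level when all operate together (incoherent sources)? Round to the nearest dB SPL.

98 dB SPL

Incoherent sources combine by intensity addition: L_total = 10·log₁₀(Σ 10^(L_i/10)).
Σ 10^(L/10) = 10^(72.6/10) + 10^(96.8/10) + 10^(72.9/10) + 10^(88.9/10) + 10^(75.6/10) = 5.637e+09.
L_total = 10·log₁₀(5.637e+09) = 97.51 dB SPL.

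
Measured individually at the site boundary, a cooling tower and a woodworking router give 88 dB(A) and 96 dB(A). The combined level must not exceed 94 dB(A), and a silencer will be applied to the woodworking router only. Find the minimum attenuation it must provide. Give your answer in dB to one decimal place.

3.3 dB

Fixed contribution from the other source: Σ 10^(L/10) = 10^(88/10) = 6.310e+08 (88.00 dB(A)).
To meet 94 dB(A) overall, the treated woodworking router may contribute at most 10^(94/10) − 6.310e+08 = 1.881e+09, i.e. 92.74 dB(A).
So the woodworking router must be reduced from 96 to 92.74 dB(A): IL = 3.26 dB.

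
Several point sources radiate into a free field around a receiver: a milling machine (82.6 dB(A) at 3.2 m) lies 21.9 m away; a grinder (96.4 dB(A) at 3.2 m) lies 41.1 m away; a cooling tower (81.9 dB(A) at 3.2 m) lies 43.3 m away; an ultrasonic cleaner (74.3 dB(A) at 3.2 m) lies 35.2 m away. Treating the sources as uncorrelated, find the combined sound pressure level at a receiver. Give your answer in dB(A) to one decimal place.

Apply inverse-square spreading to bring every level to the receiver, then sum 10^(L/10).
milling machine: 82.6 − 20·log₁₀(21.9/3.2) = 82.6 − 16.71 = 65.89 dB(A).
grinder: 96.4 − 20·log₁₀(41.1/3.2) = 96.4 − 22.17 = 74.23 dB(A).
cooling tower: 81.9 − 20·log₁₀(43.3/3.2) = 81.9 − 22.63 = 59.27 dB(A).
ultrasonic cleaner: 74.3 − 20·log₁₀(35.2/3.2) = 74.3 − 20.83 = 53.47 dB(A).
Σ 10^(L/10) = 3.142e+07 → L_total = 10·log₁₀(3.142e+07) = 74.97 dB(A).

75.0 dB(A)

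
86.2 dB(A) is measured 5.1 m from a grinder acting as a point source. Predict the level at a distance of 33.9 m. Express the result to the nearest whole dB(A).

70 dB(A)

For a point source, L₂ = L₁ − 20·log₁₀(r₂/r₁).
L₂ = 86.2 − 20·log₁₀(33.9/5.1) = 86.2 − 16.453 = 69.75 dB(A).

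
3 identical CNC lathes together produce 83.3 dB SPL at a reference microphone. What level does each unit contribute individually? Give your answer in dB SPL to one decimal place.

3 equal contributions raise the level by 10·log₁₀ 3 = 4.771 dB, so each unit alone gives 83.3 − 4.771.

78.5 dB SPL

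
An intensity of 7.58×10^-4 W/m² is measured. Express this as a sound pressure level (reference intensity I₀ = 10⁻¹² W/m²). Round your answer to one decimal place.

I/I₀ = 7.58×10^-4/10⁻¹² = 7.58×10^8, and L = 10·log₁₀(I/I₀).
L = 10·(0.8797 + 8) = 88.80 dB.

88.8 dB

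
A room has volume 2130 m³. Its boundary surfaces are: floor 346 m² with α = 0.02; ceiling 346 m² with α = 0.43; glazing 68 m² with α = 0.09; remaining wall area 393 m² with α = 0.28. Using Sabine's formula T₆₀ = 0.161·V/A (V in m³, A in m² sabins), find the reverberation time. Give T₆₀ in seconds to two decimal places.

1.26 s

Total absorption A = 346·0.02 + 346·0.43 + 68·0.09 + 393·0.28 = 271.86 m² sabins.
T₆₀ = 0.161·V/A = 0.161·2130/271.86 = 1.261 s.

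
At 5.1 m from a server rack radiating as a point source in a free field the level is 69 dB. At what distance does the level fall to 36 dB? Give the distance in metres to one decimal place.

Point-source spreading drops the level by 20·log₁₀(r₂/r₁); inverting, r₂/r₁ = 10^(ΔL/20).
r₂ = 5.1·10^((69−36)/20) = 5.1·10^(33.0/20) = 227.81 m.

227.8 m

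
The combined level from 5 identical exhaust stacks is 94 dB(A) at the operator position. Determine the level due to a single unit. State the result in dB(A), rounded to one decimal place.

87.0 dB(A)

5 equal contributions raise the level by 10·log₁₀ 5 = 6.990 dB, so each unit alone gives 94 − 6.990.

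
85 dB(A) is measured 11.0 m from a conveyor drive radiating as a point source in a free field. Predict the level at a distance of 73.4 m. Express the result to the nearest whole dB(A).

For a point source, L₂ = L₁ − 20·log₁₀(r₂/r₁).
L₂ = 85 − 20·log₁₀(73.4/11.0) = 85 − 16.486 = 68.51 dB(A).

69 dB(A)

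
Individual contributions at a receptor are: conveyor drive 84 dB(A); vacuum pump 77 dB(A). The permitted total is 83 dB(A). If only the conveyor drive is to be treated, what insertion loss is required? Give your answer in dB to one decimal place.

Fixed contribution from the other source: Σ 10^(L/10) = 10^(77/10) = 5.012e+07 (77.00 dB(A)).
The limit corresponds to 10^(83/10) = 1.995e+08; subtracting the fixed part leaves 1.494e+08 for the conveyor drive, i.e. 81.74 dB(A).
Required insertion loss = 84 − 81.74 = 2.26 dB.

2.3 dB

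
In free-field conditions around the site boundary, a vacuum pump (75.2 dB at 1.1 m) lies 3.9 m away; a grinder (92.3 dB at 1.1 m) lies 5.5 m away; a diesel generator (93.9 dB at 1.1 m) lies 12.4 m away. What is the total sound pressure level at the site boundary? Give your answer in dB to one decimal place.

Propagate each source to the receiver with L = L_ref − 20·log₁₀(r/r_ref), then add intensities.
vacuum pump: 75.2 − 20·log₁₀(3.9/1.1) = 75.2 − 10.99 = 64.21 dB.
grinder: 92.3 − 20·log₁₀(5.5/1.1) = 92.3 − 13.98 = 78.32 dB.
diesel generator: 93.9 − 20·log₁₀(12.4/1.1) = 93.9 − 21.04 = 72.86 dB.
Σ 10^(L/10) = 8.988e+07 → L_total = 10·log₁₀(8.988e+07) = 79.54 dB.

79.5 dB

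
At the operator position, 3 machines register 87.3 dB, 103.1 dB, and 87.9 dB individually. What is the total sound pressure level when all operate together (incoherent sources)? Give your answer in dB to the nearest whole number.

Incoherent sources combine by intensity addition: L_total = 10·log₁₀(Σ 10^(L_i/10)).
Σ 10^(L/10) = 10^(87.3/10) + 10^(103.1/10) + 10^(87.9/10) = 2.157e+10.
L_total = 10·log₁₀(2.157e+10) = 103.34 dB.

103 dB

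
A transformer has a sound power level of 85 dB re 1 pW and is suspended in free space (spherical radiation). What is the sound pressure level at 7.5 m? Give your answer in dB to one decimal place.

The power spreads over a sphere of area 4π·r², so L_p = L_w − 10·log₁₀(4π·r²).
4π·r² = 706.9 m², 10·log₁₀ of that is 28.493 dB.
L_p = 85 − 28.493 = 56.51 dB.

56.5 dB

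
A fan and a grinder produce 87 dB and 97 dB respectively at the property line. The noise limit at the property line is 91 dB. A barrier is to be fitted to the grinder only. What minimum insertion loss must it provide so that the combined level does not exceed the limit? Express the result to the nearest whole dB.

The untreated sources together contribute 10^(87/10) = 5.012e+08, i.e. 87.00 dB.
The limit corresponds to 10^(91/10) = 1.259e+09; subtracting the fixed part leaves 7.577e+08 for the grinder, i.e. 88.80 dB.
Required insertion loss = 97 − 88.80 = 8.20 dB.

8 dB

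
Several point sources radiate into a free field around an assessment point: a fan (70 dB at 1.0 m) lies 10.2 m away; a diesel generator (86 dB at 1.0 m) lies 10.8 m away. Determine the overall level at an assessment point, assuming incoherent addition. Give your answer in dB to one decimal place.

65.5 dB

Propagate each source to the receiver with L = L_ref − 20·log₁₀(r/r_ref), then add intensities.
fan: 70 − 20·log₁₀(10.2/1.0) = 70 − 20.17 = 49.83 dB.
diesel generator: 86 − 20·log₁₀(10.8/1.0) = 86 − 20.67 = 65.33 dB.
Σ 10^(L/10) = 3.509e+06 → L_total = 10·log₁₀(3.509e+06) = 65.45 dB.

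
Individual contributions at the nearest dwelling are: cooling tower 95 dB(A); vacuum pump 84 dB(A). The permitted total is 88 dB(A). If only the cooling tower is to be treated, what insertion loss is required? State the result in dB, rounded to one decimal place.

The untreated sources together contribute 10^(84/10) = 2.512e+08, i.e. 84.00 dB(A).
The limit corresponds to 10^(88/10) = 6.310e+08; subtracting the fixed part leaves 3.798e+08 for the cooling tower, i.e. 85.80 dB(A).
So the cooling tower must be reduced from 95 to 85.80 dB(A): IL = 9.20 dB.

9.2 dB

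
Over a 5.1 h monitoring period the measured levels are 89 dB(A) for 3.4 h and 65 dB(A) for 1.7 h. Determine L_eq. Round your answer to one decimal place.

The energy average is taken in the linear domain: L_eq = 10·log₁₀[(Σ tᵢ·10^(Lᵢ/10))/T], T = 5.1 h.
Σ tᵢ·10^(Lᵢ/10) = 3.4·10^(89/10) + 1.7·10^(65/10) = 2.706e+09.
L_eq = 10·log₁₀(2.706e+09/5.1) = 87.25 dB(A).

87.2 dB(A)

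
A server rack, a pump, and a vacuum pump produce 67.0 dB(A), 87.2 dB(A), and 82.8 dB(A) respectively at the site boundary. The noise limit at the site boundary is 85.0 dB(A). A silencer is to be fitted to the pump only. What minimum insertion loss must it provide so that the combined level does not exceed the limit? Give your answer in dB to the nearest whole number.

6 dB

The untreated sources together contribute 10^(67.0/10) + 10^(82.8/10) = 1.956e+08, i.e. 82.91 dB(A).
To meet 85.0 dB(A) overall, the treated pump may contribute at most 10^(85.0/10) − 1.956e+08 = 1.207e+08, i.e. 80.82 dB(A).
Required insertion loss = 87.2 − 80.82 = 6.38 dB.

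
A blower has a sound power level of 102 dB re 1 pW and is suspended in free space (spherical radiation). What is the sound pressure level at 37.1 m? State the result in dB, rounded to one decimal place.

59.6 dB

Free-field spherical radiation: L_p = L_w − 10·log₁₀(4π·r²), r = 37.1 m.
4π·r² = 1.73e+04 m², 10·log₁₀ of that is 42.380 dB.
L_p = 102 − 42.380 = 59.62 dB.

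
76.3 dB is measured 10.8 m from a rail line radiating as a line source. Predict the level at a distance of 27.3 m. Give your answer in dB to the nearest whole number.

72 dB

For a line source, L₂ = L₁ − 10·log₁₀(r₂/r₁).
L₂ = 76.3 − 10·log₁₀(27.3/10.8) = 76.3 − 4.027 = 72.27 dB.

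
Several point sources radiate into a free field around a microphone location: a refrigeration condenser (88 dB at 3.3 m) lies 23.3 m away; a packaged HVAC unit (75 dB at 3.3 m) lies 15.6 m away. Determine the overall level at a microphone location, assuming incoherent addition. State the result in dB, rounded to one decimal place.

Apply inverse-square spreading to bring every level to the receiver, then sum 10^(L/10).
refrigeration condenser: 88 − 20·log₁₀(23.3/3.3) = 88 − 16.98 = 71.02 dB.
packaged HVAC unit: 75 − 20·log₁₀(15.6/3.3) = 75 − 13.49 = 61.51 dB.
Σ 10^(L/10) = 1.407e+07 → L_total = 10·log₁₀(1.407e+07) = 71.48 dB.

71.5 dB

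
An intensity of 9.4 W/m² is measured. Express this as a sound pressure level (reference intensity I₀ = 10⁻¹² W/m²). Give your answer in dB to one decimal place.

129.7 dB

I/I₀ = 9.4/10⁻¹² = 9.4×10^12, and L = 10·log₁₀(I/I₀).
L = 10·(0.9731 + 12) = 129.73 dB.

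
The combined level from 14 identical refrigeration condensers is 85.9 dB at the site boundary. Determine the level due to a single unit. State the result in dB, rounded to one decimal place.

14 equal contributions raise the level by 10·log₁₀ 14 = 11.461 dB, so each unit alone gives 85.9 − 11.461.

74.4 dB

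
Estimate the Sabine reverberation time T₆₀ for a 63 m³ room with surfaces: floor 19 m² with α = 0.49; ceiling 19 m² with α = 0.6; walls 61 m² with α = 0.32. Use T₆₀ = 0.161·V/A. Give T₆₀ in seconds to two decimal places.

0.25 s

Total absorption A = 19·0.49 + 19·0.6 + 61·0.32 = 40.23 m² sabins.
T₆₀ = 0.161·V/A = 0.161·63/40.23 = 0.252 s.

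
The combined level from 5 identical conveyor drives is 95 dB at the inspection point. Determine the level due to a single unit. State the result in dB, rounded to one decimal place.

Dividing the total intensity by 5 lowers the level by 10·log₁₀ 5 = 6.990 dB: L₁ = 95 − 6.990.

88.0 dB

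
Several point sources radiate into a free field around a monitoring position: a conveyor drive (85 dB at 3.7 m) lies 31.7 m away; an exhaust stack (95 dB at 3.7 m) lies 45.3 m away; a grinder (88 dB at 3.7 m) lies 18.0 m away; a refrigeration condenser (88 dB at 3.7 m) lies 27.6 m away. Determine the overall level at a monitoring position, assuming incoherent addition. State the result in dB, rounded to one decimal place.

Apply inverse-square spreading to bring every level to the receiver, then sum 10^(L/10).
conveyor drive: 85 − 20·log₁₀(31.7/3.7) = 85 − 18.66 = 66.34 dB.
exhaust stack: 95 − 20·log₁₀(45.3/3.7) = 95 − 21.76 = 73.24 dB.
grinder: 88 − 20·log₁₀(18.0/3.7) = 88 − 13.74 = 74.26 dB.
refrigeration condenser: 88 − 20·log₁₀(27.6/3.7) = 88 − 17.45 = 70.55 dB.
Σ 10^(L/10) = 6.340e+07 → L_total = 10·log₁₀(6.340e+07) = 78.02 dB.

78.0 dB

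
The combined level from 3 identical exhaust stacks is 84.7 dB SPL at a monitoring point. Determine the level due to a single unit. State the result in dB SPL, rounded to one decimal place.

79.9 dB SPL

For N identical incoherent sources L_total = L₁ + 10·log₁₀ N, so L₁ = 84.7 − 10·log₁₀(3) = 84.7 − 4.771.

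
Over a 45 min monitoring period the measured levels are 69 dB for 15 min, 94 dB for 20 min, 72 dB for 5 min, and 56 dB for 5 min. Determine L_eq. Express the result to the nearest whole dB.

L_eq = 10·log₁₀[(1/T)·Σ tᵢ·10^(Lᵢ/10)] with T = 45 min.
Σ tᵢ·10^(Lᵢ/10) = 15·10^(69/10) + 20·10^(94/10) + 5·10^(72/10) + 5·10^(56/10) = 5.044e+10.
L_eq = 10·log₁₀(5.044e+10/45) = 90.50 dB.

90 dB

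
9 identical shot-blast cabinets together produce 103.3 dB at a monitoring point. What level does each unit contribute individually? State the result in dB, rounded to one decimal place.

93.8 dB

For N identical incoherent sources L_total = L₁ + 10·log₁₀ N, so L₁ = 103.3 − 10·log₁₀(9) = 103.3 − 9.542.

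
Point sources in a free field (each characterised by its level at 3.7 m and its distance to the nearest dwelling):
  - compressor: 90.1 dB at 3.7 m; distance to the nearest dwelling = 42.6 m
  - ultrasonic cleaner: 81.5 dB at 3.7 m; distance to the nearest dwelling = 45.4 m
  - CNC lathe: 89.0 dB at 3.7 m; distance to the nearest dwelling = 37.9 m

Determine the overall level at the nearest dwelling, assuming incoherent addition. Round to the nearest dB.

Apply inverse-square spreading to bring every level to the receiver, then sum 10^(L/10).
compressor: 90.1 − 20·log₁₀(42.6/3.7) = 90.1 − 21.22 = 68.88 dB.
ultrasonic cleaner: 81.5 − 20·log₁₀(45.4/3.7) = 81.5 − 21.78 = 59.72 dB.
CNC lathe: 89.0 − 20·log₁₀(37.9/3.7) = 89.0 − 20.21 = 68.79 dB.
Σ 10^(L/10) = 1.623e+07 → L_total = 10·log₁₀(1.623e+07) = 72.10 dB.

72 dB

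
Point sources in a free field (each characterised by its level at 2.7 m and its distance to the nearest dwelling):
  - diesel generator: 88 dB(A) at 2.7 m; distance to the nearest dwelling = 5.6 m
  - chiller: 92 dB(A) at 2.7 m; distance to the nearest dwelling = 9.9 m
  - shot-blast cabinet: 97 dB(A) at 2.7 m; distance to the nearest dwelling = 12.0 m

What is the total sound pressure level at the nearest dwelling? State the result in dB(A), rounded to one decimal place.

First find each source's level at the receiver (point-source: −20·log₁₀(r/r_ref)), then combine on an intensity basis.
diesel generator: 88 − 20·log₁₀(5.6/2.7) = 88 − 6.34 = 81.66 dB(A).
chiller: 92 − 20·log₁₀(9.9/2.7) = 92 − 11.29 = 80.71 dB(A).
shot-blast cabinet: 97 − 20·log₁₀(12.0/2.7) = 97 − 12.96 = 84.04 dB(A).
Σ 10^(L/10) = 5.183e+08 → L_total = 10·log₁₀(5.183e+08) = 87.15 dB(A).

87.1 dB(A)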